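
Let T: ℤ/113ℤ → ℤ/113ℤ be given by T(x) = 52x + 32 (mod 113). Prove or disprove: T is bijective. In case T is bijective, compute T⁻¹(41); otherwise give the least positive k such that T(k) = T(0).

111

Recall: T is injective when T(a) = T(b) forces a = b.
If T(a) = T(b), then 52a ≡ 52b (mod 113). Because gcd(52, 113) = 1, we may cancel 52 to get a ≡ b (mod 113).
We now compute 52⁻¹ mod 113 explicitly. Euclid's algorithm: 113 = 2·52 + 9, 52 = 5·9 + 7, 9 = 1·7 + 2, 7 = 3·2 + 1; back-substituting gives 1 = 50·52 − 23·113, so 52⁻¹ ≡ 50 (mod 113).
Then y ↦ 50(y − 32) is a two-sided inverse to T, so every y ∈ ℤ/113ℤ has a preimage.
So T is bijective.
Since T is bijective, we compute T⁻¹(41): solve 52x + 32 ≡ 41 (mod 113), i.e. 52x ≡ 9 (mod 113).
Multiplying by 52⁻¹ = 50 gives x ≡ 50·9 = 450 = 3·113 + 111 ≡ 111 (mod 113).
Check: T(111) = 52·111 + 32 = 5804 = 51·113 + 41 ≡ 41 (mod 113).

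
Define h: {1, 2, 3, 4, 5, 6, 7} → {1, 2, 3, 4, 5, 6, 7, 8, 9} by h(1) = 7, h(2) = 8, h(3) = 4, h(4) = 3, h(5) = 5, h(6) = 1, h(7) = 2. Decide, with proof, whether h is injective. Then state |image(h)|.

The values h(1), …, h(7) are 7, 8, 4, 3, 5, 1, 2 — all distinct.
So h(s) = h(t) only when s = t, and h is injective.
The image of h is {1, 2, 3, 4, 5, 7, 8}, which has 7 elements.

7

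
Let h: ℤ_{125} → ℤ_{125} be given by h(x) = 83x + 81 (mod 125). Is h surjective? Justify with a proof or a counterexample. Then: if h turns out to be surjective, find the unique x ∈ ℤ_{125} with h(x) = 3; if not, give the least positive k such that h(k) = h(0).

Since gcd(83, 125) = 1, 83 is invertible modulo 125. Euclid's algorithm: 125 = 1·83 + 42, 83 = 1·42 + 41, 42 = 1·41 + 1; back-substituting gives 1 = 122·83 − 81·125, so 83⁻¹ ≡ 122 (mod 125).
For any y ∈ ℤ_{125}, x = 122(y − 81) mod 125 satisfies h(x) = 83·122(y − 81) + 81 ≡ y (since 83·122 ≡ 1 mod 125). So every y has a preimage.
Therefore h is surjective.
Since h is surjective, we compute h⁻¹(3): solve 83x + 81 ≡ 3 (mod 125), i.e. 83x ≡ 47 (mod 125).
Multiplying by 83⁻¹ = 122 gives x ≡ 122·47 = 5734 = 45·125 + 109 ≡ 109 (mod 125).
Check: h(109) = 83·109 + 81 = 9128 = 73·125 + 3 ≡ 3 (mod 125).

109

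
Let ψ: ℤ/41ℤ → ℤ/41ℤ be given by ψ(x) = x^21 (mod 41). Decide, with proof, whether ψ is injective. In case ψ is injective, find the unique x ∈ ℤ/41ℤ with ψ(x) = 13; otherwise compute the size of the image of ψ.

28

Since 41 is prime, the nonzero elements of ℤ/41ℤ form a cyclic group of order 40.
As gcd(21, 40) = 1, raising to the 21st power is a bijection on this group: if x_1^21 ≡ x_2^21 then (x_1x_2^{−1})^21 = 1, and the only element of order dividing gcd(21, 40) = 1 is 1, so x_1 = x_2.
With ψ(0) = 0 this makes ψ injective on all of ℤ/41ℤ, hence bijective (finite equal-size domain and codomain). In particular ψ is injective.
Since ψ is injective, we find the preimage of 13. The inverse of x ↦ x^21 on (ℤ/41ℤ)^× is x ↦ x^21, because 21·21 = 441 = 11·40 + 1 ≡ 1 (mod 40) and x^{40} = 1 for x ≠ 0 (Fermat). So ψ⁻¹(13) = 13^21 mod 41.
Repeated squaring mod 41: 13^1 ≡ 13, 13^2 ≡ 13² = 169 ≡ 5, 13^4 ≡ 5² = 25, 13^8 ≡ 25² = 625 ≡ 10, 13^16 ≡ 10² = 100 ≡ 18. Since 21 = 16 + 4 + 1, 13^21 ≡ 18·25·13: 18·25 = 450 ≡ 40, then 40·13 = 520 ≡ 28. So 13^21 ≡ 28 (mod 41).
Hence ψ⁻¹(13) = 28.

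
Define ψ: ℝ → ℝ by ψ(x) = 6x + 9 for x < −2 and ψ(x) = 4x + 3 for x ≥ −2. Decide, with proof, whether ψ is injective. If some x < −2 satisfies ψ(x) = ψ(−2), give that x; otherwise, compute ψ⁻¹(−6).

-7/3

Both pieces are strictly increasing (slopes 6 and 4), so each is injective on its own interval.
The left piece maps (−∞, −2) onto (−∞, −3); the right piece maps [−2, ∞) onto [−5, ∞).
These images overlap. In particular ψ(−2) = −5 (right piece), and solving 6x + 9 = −5 on the left piece gives x = −7/3 < −2.
So ψ(−7/3) = ψ(−2) with −7/3 ≠ −2, and ψ is not injective. This x = −7/3 is the requested value below −2.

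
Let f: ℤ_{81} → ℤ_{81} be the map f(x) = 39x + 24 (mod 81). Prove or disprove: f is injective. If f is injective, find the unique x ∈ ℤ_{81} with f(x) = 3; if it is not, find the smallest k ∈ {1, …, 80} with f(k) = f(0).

We have gcd(39, 81) = 3 > 1. Taking x_1 = 0 and x_2 = 27: f(0) = 24 and f(27) = 39·27 + 24 = 1077 ≡ 24 (mod 81).
So f(0) = f(27) while 0 ≠ 27, so f is not injective.
Since f is not injective, we find the least positive k with f(k) = f(0): this means 39k ≡ 0 (mod 81), i.e. 81 ∣ 39k. Since gcd(39, 81) = 3, dividing through by 3 this holds exactly when 27 ∣ 13k, and as gcd(13, 27) = 1, exactly when 27 ∣ k.
The smallest positive such k is 27.

27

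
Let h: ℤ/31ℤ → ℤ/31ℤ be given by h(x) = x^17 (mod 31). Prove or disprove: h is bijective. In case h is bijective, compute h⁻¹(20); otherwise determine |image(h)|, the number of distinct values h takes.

19

Since 31 is prime, the nonzero elements of ℤ/31ℤ form a cyclic group of order 30.
As gcd(17, 30) = 1, raising to the 17th power is a bijection on this group: if s^17 ≡ t^17 then (st^{−1})^17 = 1, and the only element of order dividing gcd(17, 30) = 1 is 1, so s = t.
With h(0) = 0 this makes h injective on all of ℤ/31ℤ, hence bijective (finite equal-size domain and codomain). In particular h is bijective.
Since h is bijective, we find the preimage of 20. The inverse of x ↦ x^17 on (ℤ/31ℤ)^× is x ↦ x^23, because 17·23 = 391 = 13·30 + 1 ≡ 1 (mod 30) and x^{30} = 1 for x ≠ 0 (Fermat). So h⁻¹(20) = 20^23 mod 31.
Repeated squaring mod 31: 20^1 ≡ 20, 20^2 ≡ 20² = 400 ≡ 28, 20^4 ≡ 28² = 784 ≡ 9, 20^8 ≡ 9² = 81 ≡ 19, 20^16 ≡ 19² = 361 ≡ 20. Since 23 = 16 + 4 + 2 + 1, 20^23 ≡ 20·9·28·20: 20·9 = 180 ≡ 25, then 25·28 = 700 ≡ 18, then 18·20 = 360 ≡ 19. So 20^23 ≡ 19 (mod 31).
Hence h⁻¹(20) = 19.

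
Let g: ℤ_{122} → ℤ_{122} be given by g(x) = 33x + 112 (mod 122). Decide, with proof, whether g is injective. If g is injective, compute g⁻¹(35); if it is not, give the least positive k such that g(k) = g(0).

79

If g(u) = g(v), then 33u ≡ 33v (mod 122). Because gcd(33, 122) = 1, we may cancel 33 to get u ≡ v (mod 122).
Hence g is injective.
We now compute 33⁻¹ mod 122 explicitly. Euclid's algorithm: 122 = 3·33 + 23, 33 = 1·23 + 10, 23 = 2·10 + 3, 10 = 3·3 + 1; back-substituting gives 1 = 37·33 − 10·122, so 33⁻¹ ≡ 37 (mod 122).
Since g is injective, we compute g⁻¹(35): solve 33x + 112 ≡ 35 (mod 122), i.e. 33x ≡ 45 (mod 122).
Multiplying by 33⁻¹ = 37 gives x ≡ 37·45 = 1665 = 13·122 + 79 ≡ 79 (mod 122).
Check: g(79) = 33·79 + 112 = 2719 = 22·122 + 35 ≡ 35 (mod 122).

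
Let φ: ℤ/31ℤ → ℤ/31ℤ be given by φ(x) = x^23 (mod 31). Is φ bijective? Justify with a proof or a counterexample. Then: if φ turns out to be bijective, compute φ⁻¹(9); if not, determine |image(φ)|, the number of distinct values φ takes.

19

Since 31 is prime, the nonzero elements of ℤ/31ℤ form a cyclic group of order 30.
As gcd(23, 30) = 1, raising to the 23rd power is a bijection on this group: if u^23 ≡ v^23 then (uv^{−1})^23 = 1, and the only element of order dividing gcd(23, 30) = 1 is 1, so u = v.
With φ(0) = 0 this makes φ injective on all of ℤ/31ℤ, hence bijective (finite equal-size domain and codomain). In particular φ is bijective.
Since φ is bijective, we find the preimage of 9. The inverse of x ↦ x^23 on (ℤ/31ℤ)^× is x ↦ x^17, because 23·17 = 391 = 13·30 + 1 ≡ 1 (mod 30) and x^{30} = 1 for x ≠ 0 (Fermat). So φ⁻¹(9) = 9^17 mod 31.
Repeated squaring mod 31: 9^1 ≡ 9, 9^2 ≡ 9² = 81 ≡ 19, 9^4 ≡ 19² = 361 ≡ 20, 9^8 ≡ 20² = 400 ≡ 28, 9^16 ≡ 28² = 784 ≡ 9. Since 17 = 16 + 1, 9^17 ≡ 9·9: 9·9 = 81 ≡ 19. So 9^17 ≡ 19 (mod 31).
Hence φ⁻¹(9) = 19.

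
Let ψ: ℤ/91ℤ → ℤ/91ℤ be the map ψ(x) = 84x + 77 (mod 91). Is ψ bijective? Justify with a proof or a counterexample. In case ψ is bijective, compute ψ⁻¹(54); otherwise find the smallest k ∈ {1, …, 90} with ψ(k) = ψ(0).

13

We have gcd(84, 91) = 7 > 1. Taking u = 0 and v = 13: ψ(0) = 77 and ψ(13) = 84·13 + 77 = 1169 ≡ 77 (mod 91).
So ψ(0) = ψ(13) while 0 ≠ 13, therefore ψ is not injective, hence not bijective.
Since ψ is not bijective, we find the least positive k with ψ(k) = ψ(0): this means 84k ≡ 0 (mod 91), i.e. 91 ∣ 84k. Since gcd(84, 91) = 7, dividing through by 7 this holds exactly when 13 ∣ 12k, and as gcd(12, 13) = 1, exactly when 13 ∣ k.
The smallest positive such k is 13.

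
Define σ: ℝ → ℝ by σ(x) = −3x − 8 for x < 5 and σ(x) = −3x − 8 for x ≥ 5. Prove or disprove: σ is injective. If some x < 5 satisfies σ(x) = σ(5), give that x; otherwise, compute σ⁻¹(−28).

20/3

Both pieces are strictly decreasing (slopes −3 and −3), so each is injective on its own interval.
The left piece maps (−∞, 5) onto (−23, ∞); the right piece maps [5, ∞) onto (−∞, −23].
These images are disjoint, so no value is attained by both pieces. So σ is injective.
Because the two images are disjoint, no x < 5 has σ(x) = σ(5), so we compute σ⁻¹(−28): −28 lies in (−∞, −23], so solve −3x − 8 = −28: x = (−28 + 8)/(−3) = 20/3.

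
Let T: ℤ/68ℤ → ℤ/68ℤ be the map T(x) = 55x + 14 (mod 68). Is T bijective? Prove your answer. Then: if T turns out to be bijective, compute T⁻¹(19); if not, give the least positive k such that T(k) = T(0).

If T(u) = T(v), then 55u ≡ 55v (mod 68). Because gcd(55, 68) = 1, we may cancel 55 to get u ≡ v (mod 68).
We now compute 55⁻¹ mod 68 explicitly. Euclid's algorithm: 68 = 1·55 + 13, 55 = 4·13 + 3, 13 = 4·3 + 1; back-substituting gives 1 = 47·55 − 38·68, so 55⁻¹ ≡ 47 (mod 68).
For any y ∈ ℤ/68ℤ, x = 47(y − 14) mod 68 satisfies T(x) = 55·47(y − 14) + 14 ≡ y (since 55·47 ≡ 1 mod 68). So every y has a preimage.
Therefore T is bijective.
Since T is bijective, we find T⁻¹(19): we need 55x ≡ 19 − 14 ≡ 5 (mod 68). Using 55⁻¹ = 47: x ≡ 47·5 = 235 = 3·68 + 31, so x = 31.
Check: T(31) = 55·31 + 14 = 1719 = 25·68 + 19 ≡ 19 (mod 68).

31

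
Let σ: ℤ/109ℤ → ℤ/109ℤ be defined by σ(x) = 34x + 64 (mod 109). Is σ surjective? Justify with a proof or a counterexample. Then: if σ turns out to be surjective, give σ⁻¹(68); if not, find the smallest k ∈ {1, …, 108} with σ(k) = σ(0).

Since gcd(34, 109) = 1, 34 is invertible modulo 109. Euclid's algorithm: 109 = 3·34 + 7, 34 = 4·7 + 6, 7 = 1·6 + 1; back-substituting gives 1 = 93·34 − 29·109, so 34⁻¹ ≡ 93 (mod 109).
For any y ∈ ℤ/109ℤ, x = 93(y − 64) mod 109 satisfies σ(x) = 34·93(y − 64) + 64 ≡ y (since 34·93 ≡ 1 mod 109). So every y has a preimage.
Therefore σ is surjective.
Since σ is surjective, we find σ⁻¹(68): we need 34x ≡ 68 − 64 ≡ 4 (mod 109). Using 34⁻¹ = 93: x ≡ 93·4 = 372 = 3·109 + 45, so x = 45.
Check: σ(45) = 34·45 + 64 = 1594 = 14·109 + 68 ≡ 68 (mod 109).

45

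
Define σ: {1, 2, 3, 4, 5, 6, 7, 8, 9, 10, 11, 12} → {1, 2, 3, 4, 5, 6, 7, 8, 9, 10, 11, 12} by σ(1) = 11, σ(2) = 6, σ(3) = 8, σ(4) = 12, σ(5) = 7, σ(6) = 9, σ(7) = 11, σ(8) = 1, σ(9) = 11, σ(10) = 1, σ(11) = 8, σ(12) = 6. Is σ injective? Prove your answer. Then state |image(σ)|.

σ(1) = 11 = σ(7) with 1 ≠ 7, so σ is not injective.
The image of σ is {1, 6, 7, 8, 9, 11, 12}, which has 7 elements.

7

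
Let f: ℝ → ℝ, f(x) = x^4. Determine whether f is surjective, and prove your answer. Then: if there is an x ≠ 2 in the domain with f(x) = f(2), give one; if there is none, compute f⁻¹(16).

-2

Since 4 is even, x^4 ≥ 0 for all x ∈ ℝ, so −1 ∈ ℝ has no preimage. Thus f is not surjective.
For the follow-up, such an x exists: taking x = −2 ∈ ℝ gives f(−2) = 16 = f(2) with −2 ≠ 2.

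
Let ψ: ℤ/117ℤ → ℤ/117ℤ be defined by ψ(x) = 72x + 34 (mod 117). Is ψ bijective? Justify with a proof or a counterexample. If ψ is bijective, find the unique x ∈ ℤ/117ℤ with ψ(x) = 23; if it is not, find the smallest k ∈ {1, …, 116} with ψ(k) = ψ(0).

13

We have gcd(72, 117) = 9 > 1. Taking u = 0 and v = 13: ψ(0) = 34 and ψ(13) = 72·13 + 34 = 970 ≡ 34 (mod 117).
So ψ(0) = ψ(13) while 0 ≠ 13, hence ψ is not injective, hence not bijective.
Since ψ is not bijective, we find the least positive k with ψ(k) = ψ(0): this means 72k ≡ 0 (mod 117), i.e. 117 ∣ 72k. Since gcd(72, 117) = 9, dividing through by 9 this holds exactly when 13 ∣ 8k, and as gcd(8, 13) = 1, exactly when 13 ∣ k.
The smallest positive such k is 13.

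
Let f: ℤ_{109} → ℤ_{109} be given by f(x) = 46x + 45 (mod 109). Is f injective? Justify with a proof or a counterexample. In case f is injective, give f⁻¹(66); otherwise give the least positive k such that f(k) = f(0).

If f(x_1) = f(x_2), then 46x_1 ≡ 46x_2 (mod 109). Because gcd(46, 109) = 1, we may cancel 46 to get x_1 ≡ x_2 (mod 109).
Thus f is injective.
We now compute 46⁻¹ mod 109 explicitly. Euclid's algorithm: 109 = 2·46 + 17, 46 = 2·17 + 12, 17 = 1·12 + 5, 12 = 2·5 + 2, 5 = 2·2 + 1; back-substituting gives 1 = 64·46 − 27·109, so 46⁻¹ ≡ 64 (mod 109).
Since f is injective, we find f⁻¹(66): we need 46x ≡ 66 − 45 ≡ 21 (mod 109). Using 46⁻¹ = 64: x ≡ 64·21 = 1344 = 12·109 + 36, so x = 36.
Check: f(36) = 46·36 + 45 = 1701 = 15·109 + 66 ≡ 66 (mod 109).

36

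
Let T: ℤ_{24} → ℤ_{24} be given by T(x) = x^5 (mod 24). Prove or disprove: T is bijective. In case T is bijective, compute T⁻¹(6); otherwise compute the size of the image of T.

15

T(0) = 0^5 = 0.
T(6): Repeated squaring mod 24: 6^1 ≡ 6, 6^2 ≡ 6² = 36 ≡ 12, 6^4 ≡ 12² = 144 ≡ 0. Since 5 = 4 + 1, 6^5 ≡ 0·6: 0·6 = 0. So 6^5 ≡ 0 (mod 24).
So T(0) = T(6) = 0 while 0 ≠ 6, thus T is not injective, hence not bijective.
Since T is not bijective, we determine |image(T)|. Computing x^5 mod 24 for each x (by repeated squaring, reducing mod 24 at every step), the values T(0), T(1), …, T(23) are: 0, 1, 8, 3, 16, 5, 0, 7, 8, 9, 16, 11, 0, 13, 8, 15, 16, 17, 0, 19, 8, 21, 16, 23.
The distinct values are {0, 1, 3, 5, 7, 8, 9, 11, 13, 15, 16, 17, 19, 21, 23}; there are 15 of them.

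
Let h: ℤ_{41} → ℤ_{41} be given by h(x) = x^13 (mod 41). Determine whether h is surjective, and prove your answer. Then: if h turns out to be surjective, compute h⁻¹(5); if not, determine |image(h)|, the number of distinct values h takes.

Since 41 is prime, the nonzero elements of ℤ_{41} form a cyclic group of order 40.
As gcd(13, 40) = 1, raising to the 13th power is a bijection on this group: if x_1^13 ≡ x_2^13 then (x_1x_2^{−1})^13 = 1, and the only element of order dividing gcd(13, 40) = 1 is 1, so x_1 = x_2.
With h(0) = 0 this makes h injective on all of ℤ_{41}, hence bijective (finite equal-size domain and codomain). In particular h is surjective.
Since h is surjective, we find the preimage of 5. The inverse of x ↦ x^13 on (ℤ_{41})^× is x ↦ x^37, because 13·37 = 481 = 12·40 + 1 ≡ 1 (mod 40) and x^{40} = 1 for x ≠ 0 (Fermat). So h⁻¹(5) = 5^37 mod 41.
Repeated squaring mod 41: 5^1 ≡ 5, 5^2 ≡ 5² = 25, 5^4 ≡ 25² = 625 ≡ 10, 5^8 ≡ 10² = 100 ≡ 18, 5^16 ≡ 18² = 324 ≡ 37, 5^32 ≡ 37² = 1369 ≡ 16. Since 37 = 32 + 4 + 1, 5^37 ≡ 16·10·5: 16·10 = 160 ≡ 37, then 37·5 = 185 ≡ 21. So 5^37 ≡ 21 (mod 41).
Hence h⁻¹(5) = 21.

21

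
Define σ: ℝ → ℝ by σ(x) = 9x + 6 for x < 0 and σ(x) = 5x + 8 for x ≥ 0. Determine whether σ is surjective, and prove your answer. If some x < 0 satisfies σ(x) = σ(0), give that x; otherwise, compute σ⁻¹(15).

Both pieces are strictly increasing (slopes 9 and 5), so each is injective on its own interval.
The left piece maps (−∞, 0) onto (−∞, 6); the right piece maps [0, ∞) onto [8, ∞).
The union (−∞, 6) ∪ [8, ∞) omits the interval between 6 and 8; in particular 6 has no preimage. So σ is not surjective.
Because the two images are disjoint, no x < 0 has σ(x) = σ(0), so we compute σ⁻¹(15): 15 lies in [8, ∞), so solve 5x + 8 = 15: x = (15 − 8)/5 = 7/5.

7/5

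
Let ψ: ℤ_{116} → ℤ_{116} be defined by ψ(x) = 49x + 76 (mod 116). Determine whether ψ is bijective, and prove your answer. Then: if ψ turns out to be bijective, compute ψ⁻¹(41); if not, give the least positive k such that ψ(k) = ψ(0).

49

Suppose ψ(u) = ψ(v) in ℤ_{116}. Then 49u + 76 ≡ 49v + 76 (mod 116), hence 49(u − v) ≡ 0 (mod 116).
Since gcd(49, 116) = 1, 49 is invertible modulo 116, so u − v ≡ 0 (mod 116), i.e. u = v.
We now compute 49⁻¹ mod 116 explicitly. Euclid's algorithm: 116 = 2·49 + 18, 49 = 2·18 + 13, 18 = 1·13 + 5, 13 = 2·5 + 3, 5 = 1·3 + 2, 3 = 1·2 + 1; back-substituting gives 1 = 45·49 − 19·116, so 49⁻¹ ≡ 45 (mod 116).
Then y ↦ 45(y − 76) is a two-sided inverse to ψ, so every y ∈ ℤ_{116} has a preimage.
Therefore ψ is bijective.
Since ψ is bijective, we find ψ⁻¹(41): we need 49x ≡ 41 − 76 ≡ 81 (mod 116). Using 49⁻¹ = 45: x ≡ 45·81 = 3645 = 31·116 + 49, so x = 49.
Check: ψ(49) = 49·49 + 76 = 2477 = 21·116 + 41 ≡ 41 (mod 116).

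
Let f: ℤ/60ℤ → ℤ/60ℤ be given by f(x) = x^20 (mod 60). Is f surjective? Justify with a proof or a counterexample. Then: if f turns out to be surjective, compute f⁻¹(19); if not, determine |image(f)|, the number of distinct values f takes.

8

f(2): Repeated squaring mod 60: 2^1 ≡ 2, 2^2 ≡ 2² = 4, 2^4 ≡ 4² = 16, 2^8 ≡ 16² = 256 ≡ 16, 2^16 ≡ 16² = 256 ≡ 16. Since 20 = 16 + 4, 2^20 ≡ 16·16: 16·16 = 256 ≡ 16. So 2^20 ≡ 16 (mod 60).
f(4): Repeated squaring mod 60: 4^1 ≡ 4, 4^2 ≡ 4² = 16, 4^4 ≡ 16² = 256 ≡ 16, 4^8 ≡ 16² = 256 ≡ 16, 4^16 ≡ 16² = 256 ≡ 16. Since 20 = 16 + 4, 4^20 ≡ 16·16: 16·16 = 256 ≡ 16. So 4^20 ≡ 16 (mod 60).
So f(2) = f(4) = 16 while 2 ≠ 4, so f is not injective.
A non-injective map from the 60-element set ℤ/60ℤ to itself takes at most 59 distinct values, so it cannot be surjective. Hence f is not surjective.
Since f is not surjective, we determine |image(f)|. Computing x^20 mod 60 for each x (by repeated squaring, reducing mod 60 at every step), the values f(0), f(1), …, f(59) are: 0, 1, 16, 21, 16, 25, 36, 1, 16, 21, 40, 1, 36, 1, 16, 45, 16, 1, 36, 1, 40, 21, 16, 1, 36, 25, 16, 21, 16, 1, 0, 1, 16, 21, 16, 25, 36, 1, 16, 21, 40, 1, 36, 1, 16, 45, 16, 1, 36, 1, 40, 21, 16, 1, 36, 25, 16, 21, 16, 1.
The distinct values are {0, 1, 16, 21, 25, 36, 40, 45}; there are 8 of them.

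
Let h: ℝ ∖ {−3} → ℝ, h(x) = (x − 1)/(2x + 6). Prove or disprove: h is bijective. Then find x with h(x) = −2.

-11/5

If h(x) = 1/2, cross-multiplying gives 2(x − 1) = 1(2x + 6), which simplifies to −2 = 6 — false.  So 1/2 has no preimage and h is not surjective.
Thus h is not bijective.
Solving h(x) = −2: cross-multiplying gives x − 1 = −2(2x + 6), which rearranges to 5x = −11, so x = −11/5.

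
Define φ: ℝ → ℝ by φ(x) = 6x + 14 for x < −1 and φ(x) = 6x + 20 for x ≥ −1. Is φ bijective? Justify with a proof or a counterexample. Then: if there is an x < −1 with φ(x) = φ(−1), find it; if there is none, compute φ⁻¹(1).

-13/6

Both pieces are strictly increasing (slopes 6 and 6), so each is injective on its own interval.
The left piece maps (−∞, −1) onto (−∞, 8); the right piece maps [−1, ∞) onto [14, ∞).
The images leave a gap (8 has no preimage), so φ is not surjective, hence not bijective.
Because the two images are disjoint, no x < −1 has φ(x) = φ(−1), so we compute φ⁻¹(1): 1 lies in (−∞, 8), so solve 6x + 14 = 1: x = (1 − 14)/6 = −13/6.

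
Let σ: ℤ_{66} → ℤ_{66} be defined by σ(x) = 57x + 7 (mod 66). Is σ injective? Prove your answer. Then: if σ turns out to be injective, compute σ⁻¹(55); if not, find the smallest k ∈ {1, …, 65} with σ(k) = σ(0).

We have gcd(57, 66) = 3 > 1. Taking s = 0 and t = 22: σ(0) = 7 and σ(22) = 57·22 + 7 = 1261 ≡ 7 (mod 66).
So σ(0) = σ(22) while 0 ≠ 22, so σ is not injective.
Since σ is not injective, we find the least positive k with σ(k) = σ(0): this means 57k ≡ 0 (mod 66), i.e. 66 ∣ 57k. Since gcd(57, 66) = 3, dividing through by 3 this holds exactly when 22 ∣ 19k, and as gcd(19, 22) = 1, exactly when 22 ∣ k.
The smallest positive such k is 22.

22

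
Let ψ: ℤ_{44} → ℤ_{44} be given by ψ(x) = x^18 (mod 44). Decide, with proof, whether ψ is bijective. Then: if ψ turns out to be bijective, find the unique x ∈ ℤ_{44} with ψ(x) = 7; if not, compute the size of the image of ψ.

ψ(10): Repeated squaring mod 44: 10^1 ≡ 10, 10^2 ≡ 10² = 100 ≡ 12, 10^4 ≡ 12² = 144 ≡ 12, 10^8 ≡ 12² = 144 ≡ 12, 10^16 ≡ 12² = 144 ≡ 12. Since 18 = 16 + 2, 10^18 ≡ 12·12: 12·12 = 144 ≡ 12. So 10^18 ≡ 12 (mod 44).
ψ(12): Repeated squaring mod 44: 12^1 ≡ 12, 12^2 ≡ 12² = 144 ≡ 12, 12^4 ≡ 12² = 144 ≡ 12, 12^8 ≡ 12² = 144 ≡ 12, 12^16 ≡ 12² = 144 ≡ 12. Since 18 = 16 + 2, 12^18 ≡ 12·12: 12·12 = 144 ≡ 12. So 12^18 ≡ 12 (mod 44).
So ψ(10) = ψ(12) = 12 while 10 ≠ 12, thus ψ is not injective, hence not bijective.
Since ψ is not bijective, we determine |image(ψ)|. Computing x^18 mod 44 for each x (by repeated squaring, reducing mod 44 at every step), the values ψ(0), ψ(1), …, ψ(43) are: 0, 1, 36, 5, 20, 37, 4, 9, 16, 25, 12, 33, 12, 25, 16, 9, 4, 37, 20, 5, 36, 1, 0, 1, 36, 5, 20, 37, 4, 9, 16, 25, 12, 33, 12, 25, 16, 9, 4, 37, 20, 5, 36, 1.
The distinct values are {0, 1, 4, 5, 9, 12, 16, 20, 25, 33, 36, 37}; there are 12 of them.

12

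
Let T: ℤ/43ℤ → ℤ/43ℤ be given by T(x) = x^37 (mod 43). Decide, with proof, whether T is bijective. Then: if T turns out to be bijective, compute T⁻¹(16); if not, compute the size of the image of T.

4

Since 43 is prime, the nonzero elements of ℤ/43ℤ form a cyclic group of order 42.
As gcd(37, 42) = 1, raising to the 37th power is a bijection on this group: if s^37 ≡ t^37 then (st^{−1})^37 = 1, and the only element of order dividing gcd(37, 42) = 1 is 1, so s = t.
With T(0) = 0 this makes T injective on all of ℤ/43ℤ, hence bijective (finite equal-size domain and codomain). In particular T is bijective.
Since T is bijective, we find the preimage of 16. The inverse of x ↦ x^37 on (ℤ/43ℤ)^× is x ↦ x^25, because 37·25 = 925 = 22·42 + 1 ≡ 1 (mod 42) and x^{42} = 1 for x ≠ 0 (Fermat). So T⁻¹(16) = 16^25 mod 43.
Repeated squaring mod 43: 16^1 ≡ 16, 16^2 ≡ 16² = 256 ≡ 41, 16^4 ≡ 41² = 1681 ≡ 4, 16^8 ≡ 4² = 16, 16^16 ≡ 16² = 256 ≡ 41. Since 25 = 16 + 8 + 1, 16^25 ≡ 41·16·16: 41·16 = 656 ≡ 11, then 11·16 = 176 ≡ 4. So 16^25 ≡ 4 (mod 43).
Hence T⁻¹(16) = 4.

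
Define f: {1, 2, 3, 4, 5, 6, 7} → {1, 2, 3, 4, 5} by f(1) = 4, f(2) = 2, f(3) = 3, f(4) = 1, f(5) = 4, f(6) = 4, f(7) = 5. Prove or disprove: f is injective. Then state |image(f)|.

f(1) = 4 = f(5) with 1 ≠ 5, so f is not injective.
The image of f is {1, 2, 3, 4, 5}, which has 5 elements.

5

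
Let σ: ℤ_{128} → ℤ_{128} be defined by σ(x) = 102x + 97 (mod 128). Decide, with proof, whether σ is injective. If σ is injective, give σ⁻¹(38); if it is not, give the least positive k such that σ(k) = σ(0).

64

We have gcd(102, 128) = 2 > 1. Taking a = 0 and b = 64: σ(0) = 97 and σ(64) = 102·64 + 97 = 6625 ≡ 97 (mod 128).
So σ(0) = σ(64) while 0 ≠ 64, hence σ is not injective.
Since σ is not injective, we find the least positive k with σ(k) = σ(0): this means 102k ≡ 0 (mod 128), i.e. 128 ∣ 102k. Since gcd(102, 128) = 2, dividing through by 2 this holds exactly when 64 ∣ 51k, and as gcd(51, 64) = 1, exactly when 64 ∣ k.
The smallest positive such k is 64.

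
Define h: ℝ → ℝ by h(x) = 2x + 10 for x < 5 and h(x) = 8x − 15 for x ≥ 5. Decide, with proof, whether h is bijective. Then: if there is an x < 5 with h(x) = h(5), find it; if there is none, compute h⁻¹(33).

Both pieces are strictly increasing (slopes 2 and 8), so each is injective on its own interval.
The left piece maps (−∞, 5) onto (−∞, 20); the right piece maps [5, ∞) onto [25, ∞).
The images leave a gap (20 has no preimage), so h is not surjective, hence not bijective.
Because the two images are disjoint, no x < 5 has h(x) = h(5), so we compute h⁻¹(33): 33 lies in [25, ∞), so solve 8x − 15 = 33: x = (33 + 15)/8 = 6.

6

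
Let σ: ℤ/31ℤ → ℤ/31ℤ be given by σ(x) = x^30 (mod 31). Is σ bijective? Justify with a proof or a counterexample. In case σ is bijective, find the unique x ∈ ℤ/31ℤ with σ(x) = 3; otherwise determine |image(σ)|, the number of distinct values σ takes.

σ(1) = 1^30 = 1.
σ(2): Repeated squaring mod 31: 2^1 ≡ 2, 2^2 ≡ 2² = 4, 2^4 ≡ 4² = 16, 2^8 ≡ 16² = 256 ≡ 8, 2^16 ≡ 8² = 64 ≡ 2. Since 30 = 16 + 8 + 4 + 2, 2^30 ≡ 2·8·16·4: 2·8 = 16, then 16·16 = 256 ≡ 8, then 8·4 = 32 ≡ 1. So 2^30 ≡ 1 (mod 31).
So σ(1) = σ(2) = 1 while 1 ≠ 2, so σ is not injective, hence not bijective.
Since σ is not bijective, we determine |image(σ)|. Computing x^30 mod 31 for each x (by repeated squaring, reducing mod 31 at every step), the values σ(0), σ(1), …, σ(30) are: 0, 1, 1, 1, 1, 1, 1, 1, 1, 1, 1, 1, 1, 1, 1, 1, 1, 1, 1, 1, 1, 1, 1, 1, 1, 1, 1, 1, 1, 1, 1.
The distinct values are {0, 1}; there are 2 of them.

2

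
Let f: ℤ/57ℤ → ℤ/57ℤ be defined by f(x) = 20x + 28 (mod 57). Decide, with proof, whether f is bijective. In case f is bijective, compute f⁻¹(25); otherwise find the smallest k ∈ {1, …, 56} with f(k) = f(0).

54

Recall that f is injective if f(a) = f(b) implies a = b.
If f(a) = f(b), then 20a ≡ 20b (mod 57). Because gcd(20, 57) = 1, we may cancel 20 to get a ≡ b (mod 57).
We now compute 20⁻¹ mod 57 explicitly. Euclid's algorithm: 57 = 2·20 + 17, 20 = 1·17 + 3, 17 = 5·3 + 2, 3 = 1·2 + 1; back-substituting gives 1 = 20·20 − 7·57, so 20⁻¹ ≡ 20 (mod 57).
For any y ∈ ℤ/57ℤ, x = 20(y − 28) mod 57 satisfies f(x) = 20·20(y − 28) + 28 ≡ y (since 20·20 ≡ 1 mod 57). So every y has a preimage.
Thus f is bijective.
Since f is bijective, we find f⁻¹(25): we need 20x ≡ 25 − 28 ≡ 54 (mod 57). Using 20⁻¹ = 20: x ≡ 20·54 = 1080 = 18·57 + 54, so x = 54.
Check: f(54) = 20·54 + 28 = 1108 = 19·57 + 25 ≡ 25 (mod 57).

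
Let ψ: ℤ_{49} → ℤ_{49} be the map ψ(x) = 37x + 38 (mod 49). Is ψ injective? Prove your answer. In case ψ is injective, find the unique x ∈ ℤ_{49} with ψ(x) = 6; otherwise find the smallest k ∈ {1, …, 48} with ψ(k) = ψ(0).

19

If ψ(s) = ψ(t), then 37s ≡ 37t (mod 49). Because gcd(37, 49) = 1, we may cancel 37 to get s ≡ t (mod 49).
Hence ψ is injective.
We now compute 37⁻¹ mod 49 explicitly. Euclid's algorithm: 49 = 1·37 + 12, 37 = 3·12 + 1; back-substituting gives 1 = 4·37 − 3·49, so 37⁻¹ ≡ 4 (mod 49).
Since ψ is injective, we compute ψ⁻¹(6): solve 37x + 38 ≡ 6 (mod 49), i.e. 37x ≡ 17 (mod 49).
Multiplying by 37⁻¹ = 4 gives x ≡ 4·17 = 68 = 1·49 + 19 ≡ 19 (mod 49).
Check: ψ(19) = 37·19 + 38 = 741 = 15·49 + 6 ≡ 6 (mod 49).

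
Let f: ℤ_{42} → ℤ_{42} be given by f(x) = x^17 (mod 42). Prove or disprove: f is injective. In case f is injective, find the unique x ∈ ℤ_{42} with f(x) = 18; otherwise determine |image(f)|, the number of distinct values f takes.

30

Computing x^17 mod 42 for each x (by repeated squaring, reducing mod 42 at every step), the values f(0), f(1), …, f(41) are: 0, 1, 32, 33, 16, 17, 6, 7, 8, 39, 40, 23, 24, 13, 14, 15, 4, 5, 30, 31, 20, 21, 22, 11, 12, 37, 38, 27, 28, 29, 18, 19, 2, 3, 34, 35, 36, 25, 26, 9, 10, 41.
Every element of ℤ_{42} appears exactly once in this list, so f is a bijection, and in particular injective.
Since f is injective, we read off the preimage of 18 from the same table: f(30) = 18, so f⁻¹(18) = 30.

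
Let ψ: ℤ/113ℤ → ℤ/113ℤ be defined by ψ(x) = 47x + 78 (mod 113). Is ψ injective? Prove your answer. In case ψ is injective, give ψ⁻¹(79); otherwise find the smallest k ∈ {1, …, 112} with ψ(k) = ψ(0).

101

By definition, ψ is injective when ψ(x_1) = ψ(x_2) forces x_1 = x_2.
If ψ(x_1) = ψ(x_2), then 47x_1 ≡ 47x_2 (mod 113). Because gcd(47, 113) = 1, we may cancel 47 to get x_1 ≡ x_2 (mod 113).
Therefore ψ is injective.
We now compute 47⁻¹ mod 113 explicitly. Euclid's algorithm: 113 = 2·47 + 19, 47 = 2·19 + 9, 19 = 2·9 + 1; back-substituting gives 1 = 101·47 − 42·113, so 47⁻¹ ≡ 101 (mod 113).
Since ψ is injective, we compute ψ⁻¹(79): solve 47x + 78 ≡ 79 (mod 113), i.e. 47x ≡ 1 (mod 113).
Multiplying by 47⁻¹ = 101 gives x ≡ 101·1 = 101 ≡ 101 (mod 113).
Check: ψ(101) = 47·101 + 78 = 4825 = 42·113 + 79 ≡ 79 (mod 113).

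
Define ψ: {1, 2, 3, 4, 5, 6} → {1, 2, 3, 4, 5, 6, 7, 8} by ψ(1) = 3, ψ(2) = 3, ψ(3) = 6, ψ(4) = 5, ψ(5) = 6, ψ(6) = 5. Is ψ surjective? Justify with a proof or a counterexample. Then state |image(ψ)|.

3

No element maps to 1, so ψ is not surjective.
The image of ψ is {3, 5, 6}, which has 3 elements.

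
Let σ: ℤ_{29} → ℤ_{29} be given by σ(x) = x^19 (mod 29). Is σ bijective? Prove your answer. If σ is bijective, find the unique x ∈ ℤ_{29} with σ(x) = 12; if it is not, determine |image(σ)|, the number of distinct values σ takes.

17

Since 29 is prime, the nonzero elements of ℤ_{29} form a cyclic group of order 28.
As gcd(19, 28) = 1, raising to the 19th power is a bijection on this group: if x_1^19 ≡ x_2^19 then (x_1x_2^{−1})^19 = 1, and the only element of order dividing gcd(19, 28) = 1 is 1, so x_1 = x_2.
With σ(0) = 0 this makes σ injective on all of ℤ_{29}, hence bijective (finite equal-size domain and codomain). In particular σ is bijective.
Since σ is bijective, we find the preimage of 12. The inverse of x ↦ x^19 on (ℤ_{29})^× is x ↦ x^3, because 19·3 = 57 = 2·28 + 1 ≡ 1 (mod 28) and x^{28} = 1 for x ≠ 0 (Fermat). So σ⁻¹(12) = 12^3 mod 29.
Repeated squaring mod 29: 12^1 ≡ 12, 12^2 ≡ 12² = 144 ≡ 28. Since 3 = 2 + 1, 12^3 ≡ 28·12: 28·12 = 336 ≡ 17. So 12^3 ≡ 17 (mod 29).
Hence σ⁻¹(12) = 17.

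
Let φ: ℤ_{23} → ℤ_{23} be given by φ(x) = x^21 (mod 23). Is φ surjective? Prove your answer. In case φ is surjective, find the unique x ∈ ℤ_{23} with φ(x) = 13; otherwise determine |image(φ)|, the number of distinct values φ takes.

16

Since 23 is prime, the nonzero elements of ℤ_{23} form a cyclic group of order 22.
As gcd(21, 22) = 1, raising to the 21st power is a bijection on this group: if s^21 ≡ t^21 then (st^{−1})^21 = 1, and the only element of order dividing gcd(21, 22) = 1 is 1, so s = t.
With φ(0) = 0 this makes φ injective on all of ℤ_{23}, hence bijective (finite equal-size domain and codomain). In particular φ is surjective.
Since φ is surjective, we find the preimage of 13. The inverse of x ↦ x^21 on (ℤ_{23})^× is x ↦ x^21, because 21·21 = 441 = 20·22 + 1 ≡ 1 (mod 22) and x^{22} = 1 for x ≠ 0 (Fermat). So φ⁻¹(13) = 13^21 mod 23.
Repeated squaring mod 23: 13^1 ≡ 13, 13^2 ≡ 13² = 169 ≡ 8, 13^4 ≡ 8² = 64 ≡ 18, 13^8 ≡ 18² = 324 ≡ 2, 13^16 ≡ 2² = 4. Since 21 = 16 + 4 + 1, 13^21 ≡ 4·18·13: 4·18 = 72 ≡ 3, then 3·13 = 39 ≡ 16. So 13^21 ≡ 16 (mod 23).
Hence φ⁻¹(13) = 16.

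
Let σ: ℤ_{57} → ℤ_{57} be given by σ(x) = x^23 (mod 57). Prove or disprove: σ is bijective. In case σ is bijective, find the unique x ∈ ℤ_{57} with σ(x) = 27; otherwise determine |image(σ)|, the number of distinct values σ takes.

Computing x^23 mod 57 for each x (by repeated squaring, reducing mod 57 at every step), the values σ(0), σ(1), …, σ(56) are: 0, 1, 32, 15, 55, 47, 24, 49, 50, 54, 22, 26, 27, 52, 29, 21, 4, 44, 18, 19, 20, 51, 34, 17, 9, 43, 11, 12, 16, 41, 45, 46, 14, 48, 40, 23, 6, 37, 38, 39, 13, 53, 36, 28, 5, 30, 31, 35, 3, 7, 8, 33, 10, 2, 42, 25, 56.
Every element of ℤ_{57} appears exactly once in this list, so σ is a bijection, and in particular bijective.
Since σ is bijective, we read off the preimage of 27 from the same table: σ(12) = 27, so σ⁻¹(27) = 12.

12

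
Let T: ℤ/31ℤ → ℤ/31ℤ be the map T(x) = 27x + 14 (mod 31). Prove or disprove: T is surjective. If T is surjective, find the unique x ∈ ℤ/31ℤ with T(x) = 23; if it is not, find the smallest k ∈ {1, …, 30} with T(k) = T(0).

21

Since gcd(27, 31) = 1, 27 is invertible modulo 31. Euclid's algorithm: 31 = 1·27 + 4, 27 = 6·4 + 3, 4 = 1·3 + 1; back-substituting gives 1 = 23·27 − 20·31, so 27⁻¹ ≡ 23 (mod 31).
Then y ↦ 23(y − 14) is a two-sided inverse to T, so every y ∈ ℤ/31ℤ has a preimage.
Therefore T is surjective.
Since T is surjective, we find T⁻¹(23): we need 27x ≡ 23 − 14 ≡ 9 (mod 31). Using 27⁻¹ = 23: x ≡ 23·9 = 207 = 6·31 + 21, so x = 21.
Check: T(21) = 27·21 + 14 = 581 = 18·31 + 23 ≡ 23 (mod 31).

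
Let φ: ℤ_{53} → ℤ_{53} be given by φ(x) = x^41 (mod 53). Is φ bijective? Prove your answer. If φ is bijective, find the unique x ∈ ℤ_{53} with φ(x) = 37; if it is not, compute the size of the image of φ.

Since 53 is prime, the nonzero elements of ℤ_{53} form a cyclic group of order 52.
As gcd(41, 52) = 1, raising to the 41st power is a bijection on this group: if u^41 ≡ v^41 then (uv^{−1})^41 = 1, and the only element of order dividing gcd(41, 52) = 1 is 1, so u = v.
With φ(0) = 0 this makes φ injective on all of ℤ_{53}, hence bijective (finite equal-size domain and codomain). In particular φ is bijective.
Since φ is bijective, we find the preimage of 37. The inverse of x ↦ x^41 on (ℤ_{53})^× is x ↦ x^33, because 41·33 = 1353 = 26·52 + 1 ≡ 1 (mod 52) and x^{52} = 1 for x ≠ 0 (Fermat). So φ⁻¹(37) = 37^33 mod 53.
Repeated squaring mod 53: 37^1 ≡ 37, 37^2 ≡ 37² = 1369 ≡ 44, 37^4 ≡ 44² = 1936 ≡ 28, 37^8 ≡ 28² = 784 ≡ 42, 37^16 ≡ 42² = 1764 ≡ 15, 37^32 ≡ 15² = 225 ≡ 13. Since 33 = 32 + 1, 37^33 ≡ 13·37: 13·37 = 481 ≡ 4. So 37^33 ≡ 4 (mod 53).
Hence φ⁻¹(37) = 4.

4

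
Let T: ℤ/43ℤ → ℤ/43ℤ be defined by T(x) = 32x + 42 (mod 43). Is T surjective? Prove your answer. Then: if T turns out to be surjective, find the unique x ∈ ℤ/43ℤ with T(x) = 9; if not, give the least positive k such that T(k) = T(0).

By definition, T is surjective if every y in the codomain equals T(x) for some x in the domain.
Since gcd(32, 43) = 1, 32 is invertible modulo 43. Euclid's algorithm: 43 = 1·32 + 11, 32 = 2·11 + 10, 11 = 1·10 + 1; back-substituting gives 1 = 39·32 − 29·43, so 32⁻¹ ≡ 39 (mod 43).
For any y ∈ ℤ/43ℤ, x = 39(y − 42) mod 43 satisfies T(x) = 32·39(y − 42) + 42 ≡ y (since 32·39 ≡ 1 mod 43). So every y has a preimage.
So T is surjective.
Since T is surjective, we compute T⁻¹(9): solve 32x + 42 ≡ 9 (mod 43), i.e. 32x ≡ 10 (mod 43).
Multiplying by 32⁻¹ = 39 gives x ≡ 39·10 = 390 = 9·43 + 3 ≡ 3 (mod 43).
Check: T(3) = 32·3 + 42 = 138 = 3·43 + 9 ≡ 9 (mod 43).

3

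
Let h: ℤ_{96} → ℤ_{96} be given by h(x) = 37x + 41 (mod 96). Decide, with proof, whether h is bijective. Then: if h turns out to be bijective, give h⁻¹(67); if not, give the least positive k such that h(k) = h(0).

If h(u) = h(v), then 37u ≡ 37v (mod 96). Because gcd(37, 96) = 1, we may cancel 37 to get u ≡ v (mod 96).
We now compute 37⁻¹ mod 96 explicitly. Euclid's algorithm: 96 = 2·37 + 22, 37 = 1·22 + 15, 22 = 1·15 + 7, 15 = 2·7 + 1; back-substituting gives 1 = 13·37 − 5·96, so 37⁻¹ ≡ 13 (mod 96).
Then y ↦ 13(y − 41) is a two-sided inverse to h, so every y ∈ ℤ_{96} has a preimage.
Thus h is bijective.
Since h is bijective, we find h⁻¹(67): we need 37x ≡ 67 − 41 ≡ 26 (mod 96). Using 37⁻¹ = 13: x ≡ 13·26 = 338 = 3·96 + 50, so x = 50.
Check: h(50) = 37·50 + 41 = 1891 = 19·96 + 67 ≡ 67 (mod 96).

50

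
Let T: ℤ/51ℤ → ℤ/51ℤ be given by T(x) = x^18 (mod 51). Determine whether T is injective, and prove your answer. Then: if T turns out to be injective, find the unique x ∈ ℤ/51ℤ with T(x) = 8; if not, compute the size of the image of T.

18

T(7): Repeated squaring mod 51: 7^1 ≡ 7, 7^2 ≡ 7² = 49, 7^4 ≡ 49² = 2401 ≡ 4, 7^8 ≡ 4² = 16, 7^16 ≡ 16² = 256 ≡ 1. Since 18 = 16 + 2, 7^18 ≡ 1·49: 1·49 = 49. So 7^18 ≡ 49 (mod 51).
T(10): Repeated squaring mod 51: 10^1 ≡ 10, 10^2 ≡ 10² = 100 ≡ 49, 10^4 ≡ 49² = 2401 ≡ 4, 10^8 ≡ 4² = 16, 10^16 ≡ 16² = 256 ≡ 1. Since 18 = 16 + 2, 10^18 ≡ 1·49: 1·49 = 49. So 10^18 ≡ 49 (mod 51).
So T(7) = T(10) = 49 while 7 ≠ 10, therefore T is not injective.
Since T is not injective, we determine |image(T)|. Computing x^18 mod 51 for each x (by repeated squaring, reducing mod 51 at every step), the values T(0), T(1), …, T(50) are: 0, 1, 4, 9, 16, 25, 36, 49, 13, 30, 49, 19, 42, 16, 43, 21, 1, 34, 18, 4, 43, 33, 25, 19, 15, 13, 13, 15, 19, 25, 33, 43, 4, 18, 34, 1, 21, 43, 16, 42, 19, 49, 30, 13, 49, 36, 25, 16, 9, 4, 1.
The distinct values are {0, 1, 4, 9, 13, 15, 16, 18, 19, 21, 25, 30, 33, 34, 36, 42, 43, 49}; there are 18 of them.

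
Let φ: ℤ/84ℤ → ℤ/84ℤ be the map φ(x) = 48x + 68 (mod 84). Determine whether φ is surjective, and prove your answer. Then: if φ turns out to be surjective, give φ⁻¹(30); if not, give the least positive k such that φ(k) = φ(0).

7

Since gcd(48, 84) = 12, we have 48x ≡ 0 (mod 12) for all x, so φ(x) ≡ 8 (mod 12).
But 0 ≢ 8 (mod 12), so 0 ∈ ℤ/84ℤ has no preimage. Thus φ is not surjective.
Since φ is not surjective, we find the least positive k with φ(k) = φ(0): this means 48k ≡ 0 (mod 84), i.e. 84 ∣ 48k. Since gcd(48, 84) = 12, dividing through by 12 this holds exactly when 7 ∣ 4k, and as gcd(4, 7) = 1, exactly when 7 ∣ k.
The smallest positive such k is 7.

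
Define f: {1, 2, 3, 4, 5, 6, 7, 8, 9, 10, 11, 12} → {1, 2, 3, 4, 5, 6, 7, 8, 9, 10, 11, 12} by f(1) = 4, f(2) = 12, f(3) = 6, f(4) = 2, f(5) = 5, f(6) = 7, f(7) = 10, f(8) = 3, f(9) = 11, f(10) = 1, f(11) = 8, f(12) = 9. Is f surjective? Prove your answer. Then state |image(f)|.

12

Every element of the codomain has a preimage: 1 = f(10), 2 = f(4), 3 = f(8), 4 = f(1), 5 = f(5), 6 = f(3), 7 = f(6), 8 = f(11), 9 = f(12), 10 = f(7), 11 = f(9), 12 = f(2).
Therefore f is surjective.
The image of f is {1, 2, 3, 4, 5, 6, 7, 8, 9, 10, 11, 12}, which has 12 elements.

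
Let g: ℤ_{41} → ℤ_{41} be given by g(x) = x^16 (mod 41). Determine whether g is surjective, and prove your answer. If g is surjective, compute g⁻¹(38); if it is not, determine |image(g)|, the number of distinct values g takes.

6

g(1) = 1^16 = 1.
g(3): Repeated squaring mod 41: 3^1 ≡ 3, 3^2 ≡ 3² = 9, 3^4 ≡ 9² = 81 ≡ 40, 3^8 ≡ 40² = 1600 ≡ 1, 3^16 ≡ 1² = 1. So 3^16 ≡ 1 (mod 41).
So g(1) = g(3) = 1 while 1 ≠ 3, therefore g is not injective.
A non-injective map from the 41-element set ℤ_{41} to itself takes at most 40 distinct values, so it cannot be surjective. Hence g is not surjective.
Since g is not surjective, we determine |image(g)|. Computing x^16 mod 41 for each x (by repeated squaring, reducing mod 41 at every step), the values g(0), g(1), …, g(40) are: 0, 1, 18, 1, 37, 37, 18, 16, 10, 1, 10, 10, 37, 18, 1, 37, 16, 10, 18, 16, 16, 16, 16, 18, 10, 16, 37, 1, 18, 37, 10, 10, 1, 10, 16, 18, 37, 37, 1, 18, 1.
The distinct values are {0, 1, 10, 16, 18, 37}; there are 6 of them.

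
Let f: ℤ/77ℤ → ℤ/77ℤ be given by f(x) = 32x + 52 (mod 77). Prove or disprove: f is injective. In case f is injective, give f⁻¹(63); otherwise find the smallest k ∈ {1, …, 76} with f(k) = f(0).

Recall: injectivity means: for all u, v in the domain, f(u) = f(v) implies u = v.
If f(u) = f(v), then 32u ≡ 32v (mod 77). Because gcd(32, 77) = 1, we may cancel 32 to get u ≡ v (mod 77).
Hence f is injective.
We now compute 32⁻¹ mod 77 explicitly. Euclid's algorithm: 77 = 2·32 + 13, 32 = 2·13 + 6, 13 = 2·6 + 1; back-substituting gives 1 = 65·32 − 27·77, so 32⁻¹ ≡ 65 (mod 77).
Since f is injective, we find f⁻¹(63): we need 32x ≡ 63 − 52 ≡ 11 (mod 77). Using 32⁻¹ = 65: x ≡ 65·11 = 715 = 9·77 + 22, so x = 22.
Check: f(22) = 32·22 + 52 = 756 = 9·77 + 63 ≡ 63 (mod 77).

22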